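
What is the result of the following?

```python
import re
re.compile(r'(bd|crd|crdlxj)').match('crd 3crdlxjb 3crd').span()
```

(0, 3)

`match` is anchored at position 0; if the pattern doesn't fit there, it returns None.
The match spans [0:3] → 'crd'.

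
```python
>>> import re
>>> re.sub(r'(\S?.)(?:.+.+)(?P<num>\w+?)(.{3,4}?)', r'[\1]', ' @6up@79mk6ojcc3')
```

Each match is replaced using the text its own group 1 captured.

'[ ]'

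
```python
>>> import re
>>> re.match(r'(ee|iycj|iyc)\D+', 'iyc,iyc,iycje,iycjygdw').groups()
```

The match spans [0:22] → 'iyc,iyc,iycje,iycjygdw'.
Captured: group 1 = 'iyc'.

('iyc',)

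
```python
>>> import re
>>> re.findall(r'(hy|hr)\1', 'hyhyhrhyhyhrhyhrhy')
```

After group 1 captures some text, `\1` only succeeds where that same text appears again.
`findall` collects group 1 from each match (2 total).

['hy', 'hy']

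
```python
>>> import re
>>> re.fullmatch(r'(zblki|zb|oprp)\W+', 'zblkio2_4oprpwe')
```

None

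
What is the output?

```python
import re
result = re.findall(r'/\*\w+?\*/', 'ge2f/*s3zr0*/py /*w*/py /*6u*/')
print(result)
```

Matches: at [4:13] → '/*s3zr0*/'; at [16:21] → '/*w*/'; at [24:30] → '/*6u*/'.
Since nothing is captured, `findall` lists the 3 matched substrings directly.

['/*s3zr0*/', '/*w*/', '/*6u*/']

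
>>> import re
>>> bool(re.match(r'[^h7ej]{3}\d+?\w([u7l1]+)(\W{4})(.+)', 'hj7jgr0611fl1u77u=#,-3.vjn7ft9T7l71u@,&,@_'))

False

This matches exactly 3 of any character except [h7ej], then one or more of a digit (lazy), then a word character; then one or more of one of [u7l1] (captured); then exactly 4 of a non-word character (captured); then one or more of any character (captured).
`re.match` only tries the pattern at the start of the string.
Here position 0 doesn't satisfy it, so the call returns None, and `bool(None)` is False.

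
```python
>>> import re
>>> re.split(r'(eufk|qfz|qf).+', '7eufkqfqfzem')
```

Matches to split on: at [1:12] → 'eufkqfqfzem'.
The group in the pattern means `split` returns the separators' captures alongside the pieces.

['7', 'eufk', '']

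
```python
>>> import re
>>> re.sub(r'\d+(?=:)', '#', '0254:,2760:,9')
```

'#:,#:,9'

The `(?=…)`/`(?<=…)` assertion just peeks at neighbouring text; it doesn't advance the match position.
Matches: at [0:4] → '0254'; at [6:10] → '2760'.
Every occurrence is swapped for '#'.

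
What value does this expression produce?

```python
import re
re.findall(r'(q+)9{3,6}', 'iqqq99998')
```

This matches one or more of a literal 'q' (captured); then 3 to 6 of a literal '9'.
One capturing group, so `findall` returns just the captured substring from the one match — 1 in all.

['qqq']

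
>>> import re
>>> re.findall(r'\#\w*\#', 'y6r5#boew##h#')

Matches: at [4:10] → '#boew#'; at [10:13] → '#h#'.
`findall` yields the raw match text (2 of them) because the pattern has no groups.

['#boew#', '#h#']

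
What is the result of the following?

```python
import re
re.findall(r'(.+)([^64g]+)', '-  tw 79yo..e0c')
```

[('-  tw 79yo..e0', 'c')]

The pattern matches one or more of any character (captured); then one or more of any character except [64g] (captured).
Matches: at [0:15] match '-  tw 79yo..e0c', groups = ('-  tw 79yo..e0', 'c').
`findall` packs the 2 group values into a tuple for every match.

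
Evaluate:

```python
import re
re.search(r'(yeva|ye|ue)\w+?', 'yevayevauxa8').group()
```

'yevay'

The regex engine tests alternatives in the order written; an earlier branch that matches wins even if a later one would match more.
`re.search` tries every starting position until one works.
The match spans [0:5] → 'yevay'.
Captured: group 1 = 'yeva'.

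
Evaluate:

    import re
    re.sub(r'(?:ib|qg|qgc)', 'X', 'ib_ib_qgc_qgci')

'X_X_Xc_Xci'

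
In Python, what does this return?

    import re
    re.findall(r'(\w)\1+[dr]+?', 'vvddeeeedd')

['v', 'e']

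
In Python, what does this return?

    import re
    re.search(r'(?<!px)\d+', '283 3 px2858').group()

'283'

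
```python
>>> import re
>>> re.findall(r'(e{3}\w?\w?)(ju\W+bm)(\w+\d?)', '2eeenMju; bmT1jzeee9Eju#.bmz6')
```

Pattern: exactly 3 of a literal 'e', then optionally a word character, then optionally a word character (captured); then the literal 'ju', then one or more of a non-word character, then the literal 'bm' (captured); then one or more of a word character, then optionally a digit (captured).
With 3 capturing groups, `findall` returns a 3-tuple per match.

[('eeenM', 'ju; bm', 'T1jzeee9Eju')]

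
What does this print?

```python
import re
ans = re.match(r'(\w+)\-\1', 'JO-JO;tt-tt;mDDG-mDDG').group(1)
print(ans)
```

JO

The match spans [0:5] → 'JO-JO'.
Captured: group 1 = 'JO'.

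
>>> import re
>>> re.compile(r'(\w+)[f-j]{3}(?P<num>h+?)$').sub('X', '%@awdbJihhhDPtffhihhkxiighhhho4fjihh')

This matches one or more of a word character (captured); then exactly 3 of a character in [f-j]; then one or more of a literal 'h' (lazy) (captured as 'num'); then anchored at the end.
Matches: at [2:36] → 'awdbJihhhDPtffhihhkxiighhhho4fjihh'.
`sub` substitutes 'X' at each match site.

'%@X'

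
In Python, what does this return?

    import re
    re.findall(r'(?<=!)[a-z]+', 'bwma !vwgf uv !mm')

['vwgf', 'mm']

Because the assertion is zero-width, the text it checks is not consumed and won't appear in the result.
`findall` yields the raw match text (2 of them) because the pattern has no groups.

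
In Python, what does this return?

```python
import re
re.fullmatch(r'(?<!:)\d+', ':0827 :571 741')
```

For `fullmatch`, every character of the input must be accounted for by the pattern.
Here the pattern can't cover the whole string, so the call returns None.

None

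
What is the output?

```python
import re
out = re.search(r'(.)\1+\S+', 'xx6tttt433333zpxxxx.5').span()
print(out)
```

(0, 21)

The backreference `\1` re-matches whatever the first group consumed, character for character.
`re.search` scans for the first position where the pattern succeeds.
The match spans [0:21] → 'xx6tttt433333zpxxxx.5'.
Captured: group 1 = 'x'.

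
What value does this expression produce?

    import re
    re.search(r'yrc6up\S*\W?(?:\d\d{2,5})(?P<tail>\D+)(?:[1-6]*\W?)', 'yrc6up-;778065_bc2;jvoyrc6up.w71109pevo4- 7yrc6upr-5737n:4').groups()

The pattern matches the literal 'yrc', then a literal '6'; then the literal 'up', then zero or more of a non-whitespace character, then optionally a non-word character; then a digit, then 2 to 5 of a digit (non-capturing group); then one or more of a non-digit (captured as 'tail'); then zero or more of a character in [1-6], then optionally a non-word character (non-capturing group).
Unlike `match`, `search` isn't anchored — it looks for the pattern anywhere in the string.
The match spans [0:41] → 'yrc6up-;778065_bc2;jvoyrc6up.w71109pevo4-'.
Captured: group 1 = 'pevo'.

('pevo',)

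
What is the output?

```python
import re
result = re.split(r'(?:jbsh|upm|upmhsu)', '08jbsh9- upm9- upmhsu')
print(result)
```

['08', '9- ', '9- ', 'hsu']

Branches in `(...|...)` are attempted left-to-right; the first branch that allows the whole pattern to succeed is taken.
Matches to split on: at [2:6] → 'jbsh'; at [9:12] → 'upm'; at [15:18] → 'upm'.
The string is cut at each match, leaving 4 pieces.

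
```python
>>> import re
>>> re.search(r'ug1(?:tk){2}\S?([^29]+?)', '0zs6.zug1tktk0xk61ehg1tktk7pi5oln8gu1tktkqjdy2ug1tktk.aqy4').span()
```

(6, 15)

This matches the literal 'ug1', then the literal 'tk' repeated 2 times, then optionally a non-whitespace character; then one or more of any character except [29] (lazy) (captured).
Lazy quantifiers expand one character at a time until the remainder of the pattern can match.
Unlike `match`, `search` isn't anchored — it looks for the pattern anywhere in the string.
The match spans [6:15] → 'ug1tktk0x'.
Captured: group 1 = 'x'.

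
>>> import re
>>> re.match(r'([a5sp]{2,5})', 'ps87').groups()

('ps',)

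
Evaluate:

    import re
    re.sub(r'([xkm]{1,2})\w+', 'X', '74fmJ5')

Pattern: 1 to 2 of one of [xkm] (captured); then one or more of a word character.
Matches: at [3:6] → 'mJ5'.
Every occurrence is swapped for 'X'.

'74fX'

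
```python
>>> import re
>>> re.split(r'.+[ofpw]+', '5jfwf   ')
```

['', '   ']

Each match becomes a cut point; 2 segments remain.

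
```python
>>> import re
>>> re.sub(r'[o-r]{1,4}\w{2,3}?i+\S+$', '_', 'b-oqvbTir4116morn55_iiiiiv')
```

This matches 1 to 4 of a character in [o-r], then 2 to 3 of a word character (lazy); then one or more of the literal 'i', then one or more of a non-whitespace character; then anchored at the end.
Each match is replaced by '_'.

'b-_'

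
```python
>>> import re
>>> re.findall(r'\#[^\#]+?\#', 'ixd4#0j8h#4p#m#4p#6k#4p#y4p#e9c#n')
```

Matches: at [4:10] → '#0j8h#'; at [12:15] → '#m#'; at [17:21] → '#6k#'; at [23:28] → '#y4p#'.
With no groups in the pattern, `findall` gives back each whole match — 4 here.

['#0j8h#', '#m#', '#6k#', '#y4p#']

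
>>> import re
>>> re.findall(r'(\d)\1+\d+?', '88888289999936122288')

['8', '9', '2']

`\1` is not a pattern — it's the concrete string captured by group 1, re-applied verbatim.
Walking the string: at [0:6] match '888882', group 1 = '8'; at [7:13] match '999993', group 1 = '9'; at [15:19] match '2228', group 1 = '2'.
One capturing group, so `findall` returns just the captured substring from each match — 3 in all.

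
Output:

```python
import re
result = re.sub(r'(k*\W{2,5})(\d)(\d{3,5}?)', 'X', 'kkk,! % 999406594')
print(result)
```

Lazy quantifiers expand one character at a time until the remainder of the pattern can match.
Each match is replaced by 'X'.

X06594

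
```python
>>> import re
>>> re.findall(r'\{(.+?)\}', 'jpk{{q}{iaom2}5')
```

Because there's exactly one group, `findall` drops the full match and keeps group 1 from each hit.

['{q', 'iaom2']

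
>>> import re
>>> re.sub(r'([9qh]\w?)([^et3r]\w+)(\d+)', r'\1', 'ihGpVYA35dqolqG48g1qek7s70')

Pattern: one of [9qh], then optionally a word character (captured); then any character except [et3r], then one or more of a word character (captured); then one or more of a digit (captured).
The replacement refers to a captured group, so each match is rewritten using its own captured text.

'ihG'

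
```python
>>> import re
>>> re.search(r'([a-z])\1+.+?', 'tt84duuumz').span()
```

A backreference is literal: `\1` must see the identical characters the first group matched.
`search` walks the string left to right and returns the first match it finds.
The match spans [0:3] → 'tt8'.
Captured: group 1 = 't'.

(0, 3)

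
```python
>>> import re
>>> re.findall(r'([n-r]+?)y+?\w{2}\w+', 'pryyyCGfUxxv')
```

Pattern: one or more of a character in [n-r] (lazy) (captured); then one or more of the literal 'y' (lazy), then exactly 2 of a word character; then one or more of a word character.
Matches: at [0:12] match 'pryyyCGfUxxv', group 1 = 'pr'.
One capturing group, so `findall` returns just the captured substring from the one match — 1 in all.

['pr']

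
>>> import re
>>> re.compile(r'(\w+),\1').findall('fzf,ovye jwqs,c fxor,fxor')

The backreference `\1` re-matches whatever the first group consumed, character for character.
Scanning left to right: at [16:25] match 'fxor,fxor', group 1 = 'fxor'.
`findall` collects group 1 from the one match (1 total).

['fxor']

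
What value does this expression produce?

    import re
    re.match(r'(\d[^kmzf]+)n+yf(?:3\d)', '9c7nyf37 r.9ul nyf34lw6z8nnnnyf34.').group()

The pattern matches a digit, then one or more of any character except [kmzf] (captured); then one or more of the literal 'n', then the literal 'yf'; then the literal '3', then a digit (non-capturing group).
`re.match` only tries the pattern at the start of the string.
The match spans [0:8] → '9c7nyf37'.
Captured: group 1 = '9c7'.

'9c7nyf37'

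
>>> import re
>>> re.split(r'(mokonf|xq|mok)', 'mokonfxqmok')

`|` is ordered: at each position the engine commits to the first alternative that works.
Matches to split on: at [0:6] → 'mokonf'; at [6:8] → 'xq'; at [8:11] → 'mok'.
With a capturing group present, the delimiter's captured portion is kept in the result list.

['', 'mokonf', '', 'xq', '', 'mok', '']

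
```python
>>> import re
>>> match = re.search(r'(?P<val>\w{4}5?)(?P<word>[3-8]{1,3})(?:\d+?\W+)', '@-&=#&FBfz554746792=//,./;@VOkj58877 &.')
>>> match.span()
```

(6, 27)

Pattern: exactly 4 of a word character, then optionally the literal '5' (captured as 'val'); then 1 to 3 of a character in [3-8] (captured as 'word'); then one or more of a digit (lazy), then one or more of a non-word character (non-capturing group).
Unlike `match`, `search` isn't anchored — it looks for the pattern anywhere in the string.
The match spans [6:27] → 'FBfz554746792=//,./;@'.
Captured: group 1 = 'FBfz5', group 2 = '547'.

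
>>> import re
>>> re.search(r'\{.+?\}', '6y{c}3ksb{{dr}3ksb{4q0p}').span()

(2, 5)

The match spans [2:5] → '{c}'.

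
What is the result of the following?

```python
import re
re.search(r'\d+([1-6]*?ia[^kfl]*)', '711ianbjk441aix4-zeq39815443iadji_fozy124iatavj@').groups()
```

The match spans [0:8] → '711ianbj'.
Captured: group 1 = 'ianbj'.

('ianbj',)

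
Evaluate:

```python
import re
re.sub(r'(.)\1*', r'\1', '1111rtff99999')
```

'1rtf9'

A backreference is literal: `\1` must see the identical characters the first group matched.
Matches: at [0:4] → '1111'; at [4:5] → 'r'; at [5:6] → 't'; at [6:8] → 'ff'; at [8:13] → '99999'.
Each match is replaced using the text its own group 1 captured.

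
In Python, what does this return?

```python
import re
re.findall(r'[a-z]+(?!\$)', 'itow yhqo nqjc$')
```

The negative lookahead/lookbehind blocks any match where the forbidden context is present.
With no groups in the pattern, `findall` gives back each whole match — 3 here.

['itow', 'yhqo', 'nqj']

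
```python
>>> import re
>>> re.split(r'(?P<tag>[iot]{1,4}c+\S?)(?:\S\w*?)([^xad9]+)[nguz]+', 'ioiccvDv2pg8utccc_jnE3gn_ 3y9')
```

Pattern: 1 to 4 of one of [iot], then one or more of a literal 'c', then optionally a non-whitespace character (captured as 'tag'); then a non-whitespace character, then zero or more of a word character (lazy) (non-capturing group); then one or more of any character except [xad9] (captured); then one or more of one of [nguz].
A non-greedy quantifier consumes as few characters as it can — just enough that the remainder of the pattern still matches from where it stops; whatever follows it matches normally.
Matches to split on: at [0:24] → 'ioiccvDv2pg8utccc_jnE3gn'.
With a capturing group present, the delimiter's captured portion is kept in the result list.

['', 'ioiccv', 'v2pg8utccc_jnE3g', '_ 3y9']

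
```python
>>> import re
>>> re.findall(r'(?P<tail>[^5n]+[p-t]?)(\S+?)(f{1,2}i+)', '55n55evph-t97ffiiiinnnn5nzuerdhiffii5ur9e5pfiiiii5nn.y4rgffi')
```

[('evph-t97ffiiii', 'nnnn5nzuerdhi', 'ffii'), ('ur9e', '5p', 'fiiiii'), ('.y4rg', 'f', 'fi')]

With 3 capturing groups, `findall` returns a 3-tuple per match.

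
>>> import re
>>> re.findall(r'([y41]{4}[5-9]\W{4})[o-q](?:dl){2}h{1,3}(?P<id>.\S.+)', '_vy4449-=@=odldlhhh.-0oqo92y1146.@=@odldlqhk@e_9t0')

Pattern: exactly 4 of one of [y41], then a character in [5-9], then exactly 4 of a non-word character (captured); then a character in [o-q], then the literal 'dl' repeated 2 times, then 1 to 3 of a literal 'h'; then any character, then a non-whitespace character, then one or more of any character (captured as 'id').
2 groups means the one result is a tuple of 2 captured strings — 1 here.

[('y4449-=@=', '.-0oqo92y1146.@=@odldlqhk@e_9t0')]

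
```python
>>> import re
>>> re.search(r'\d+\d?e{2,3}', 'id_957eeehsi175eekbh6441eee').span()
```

(3, 9)

The pattern matches one or more of a digit, then optionally a digit; then 2 to 3 of a literal 'e'.
Unlike `match`, `search` isn't anchored — it looks for the pattern anywhere in the string.
The match spans [3:9] → '957eee'.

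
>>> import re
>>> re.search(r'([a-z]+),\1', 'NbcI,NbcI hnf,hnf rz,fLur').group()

`\1` has to match the exact text group 1 already captured.
The match spans [10:17] → 'hnf,hnf'.

'hnf,hnf'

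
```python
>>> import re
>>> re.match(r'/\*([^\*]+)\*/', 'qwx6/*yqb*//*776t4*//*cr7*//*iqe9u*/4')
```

None

With `match`, the pattern is implicitly anchored at the beginning.
Here the pattern fails at index 0, so the call returns None.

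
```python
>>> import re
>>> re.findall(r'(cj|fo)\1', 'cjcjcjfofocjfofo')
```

['cj', 'fo', 'fo']

`\1` is not a pattern — it's the concrete string captured by group 1, re-applied verbatim.
Scanning left to right: at [0:4] match 'cjcj', group 1 = 'cj'; at [6:10] match 'fofo', group 1 = 'fo'; at [12:16] match 'fofo', group 1 = 'fo'.
`findall` collects group 1 from each match (3 total).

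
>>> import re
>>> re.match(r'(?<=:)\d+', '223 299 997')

None

The positive lookaround only admits positions where the adjacent text matches; those characters stay outside the span.
`re.match` only tries the pattern at the start of the string.
Here the pattern fails at index 0, so the call returns None.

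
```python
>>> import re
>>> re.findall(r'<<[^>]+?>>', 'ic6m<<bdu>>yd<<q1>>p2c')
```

Scanning left to right: at [4:11] → '<<bdu>>'; at [13:19] → '<<q1>>'.
`findall` yields the raw match text (2 of them) because the pattern has no groups.

['<<bdu>>', '<<q1>>']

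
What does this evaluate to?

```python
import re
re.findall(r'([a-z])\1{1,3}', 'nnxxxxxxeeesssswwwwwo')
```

['n', 'x', 'x', 'e', 's', 'w']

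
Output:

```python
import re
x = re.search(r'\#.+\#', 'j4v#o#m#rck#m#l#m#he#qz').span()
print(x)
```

The match spans [3:21] → '#o#m#rck#m#l#m#he#'.

(3, 21)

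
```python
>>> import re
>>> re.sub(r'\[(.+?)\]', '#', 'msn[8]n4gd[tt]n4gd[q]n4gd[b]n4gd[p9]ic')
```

'msn#n4gd#n4gd#n4gd#n4gd#ic'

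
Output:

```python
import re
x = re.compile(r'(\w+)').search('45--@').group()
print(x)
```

45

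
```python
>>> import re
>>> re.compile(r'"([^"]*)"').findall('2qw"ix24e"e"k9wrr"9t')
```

['ix24e', 'k9wrr']

Scanning left to right: at [3:10] match '"ix24e"', group 1 = 'ix24e'; at [11:18] match '"k9wrr"', group 1 = 'k9wrr'.
Because there's exactly one group, `findall` drops the full match and keeps group 1 from each hit.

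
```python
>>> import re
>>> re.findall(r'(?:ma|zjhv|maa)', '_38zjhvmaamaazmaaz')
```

Branches in `(...|...)` are attempted left-to-right; the first branch that allows the whole pattern to succeed is taken.
Since nothing is captured, `findall` lists the 4 matched substrings directly.

['zjhv', 'ma', 'ma', 'ma']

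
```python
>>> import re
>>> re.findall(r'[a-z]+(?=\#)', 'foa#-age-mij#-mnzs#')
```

['foa', 'mij', 'mnzs']

The positive lookaround only admits positions where the adjacent text matches; those characters stay outside the span.
Scanning left to right: at [0:3] → 'foa'; at [9:12] → 'mij'; at [14:18] → 'mnzs'.
Since nothing is captured, `findall` lists the 3 matched substrings directly.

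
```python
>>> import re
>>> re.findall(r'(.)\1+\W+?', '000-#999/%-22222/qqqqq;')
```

['0', '9', '2', 'q']

The backreference `\1` re-matches whatever the first group consumed, character for character.
Walking the string: at [0:4] match '000-', group 1 = '0'; at [5:9] match '999/', group 1 = '9'; at [11:17] match '22222/', group 1 = '2'; at [17:23] match 'qqqqq;', group 1 = 'q'.
Because there's exactly one group, `findall` drops the full match and keeps group 1 from each hit.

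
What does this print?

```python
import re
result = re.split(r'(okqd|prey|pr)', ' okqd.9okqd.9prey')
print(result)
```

[' ', 'okqd', '.9', 'okqd', '.9', 'prey', '']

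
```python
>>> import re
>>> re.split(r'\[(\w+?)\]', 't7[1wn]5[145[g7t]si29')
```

['t7', '1wn', '5[145', 'g7t', 'si29']

Matches to split on: at [2:7] → '[1wn]'; at [12:17] → '[g7t]'.
With a capturing group present, the delimiter's captured portion is kept in the result list.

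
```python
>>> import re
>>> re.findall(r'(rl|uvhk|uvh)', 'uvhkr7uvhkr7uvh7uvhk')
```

['uvhk', 'uvhk', 'uvh', 'uvhk']

The regex engine tests alternatives in the order written; an earlier branch that matches wins even if a later one would match more.
One capturing group, so `findall` returns just the captured substring from each match — 4 in all.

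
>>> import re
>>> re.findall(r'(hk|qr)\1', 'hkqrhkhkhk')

['hk']

A backreference is literal: `\1` must see the identical characters the first group matched.
Scanning left to right: at [4:8] match 'hkhk', group 1 = 'hk'.
`findall` collects group 1 from the one match (1 total).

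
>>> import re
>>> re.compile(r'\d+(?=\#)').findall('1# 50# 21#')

['1', '50', '21']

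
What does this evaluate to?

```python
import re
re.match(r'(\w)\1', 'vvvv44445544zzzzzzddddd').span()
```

(0, 2)

`re.match` only tries the pattern at the start of the string.
The match spans [0:2] → 'vv'.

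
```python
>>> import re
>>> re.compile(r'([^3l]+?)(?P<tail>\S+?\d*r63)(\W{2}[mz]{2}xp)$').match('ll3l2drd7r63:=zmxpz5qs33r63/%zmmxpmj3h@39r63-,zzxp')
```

`re.match` only tries the pattern at the start of the string.
Here position 0 doesn't satisfy it, so the call returns None.

None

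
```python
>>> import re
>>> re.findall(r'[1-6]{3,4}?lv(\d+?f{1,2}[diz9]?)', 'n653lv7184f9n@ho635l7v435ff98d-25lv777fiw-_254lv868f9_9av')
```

['7184f9', '868f9']

Pattern: 3 to 4 of a character in [1-6] (lazy), then the literal 'lv'; then one or more of a digit (lazy), then 1 to 2 of a literal 'f', then optionally one of [diz9] (captured).
Matches: at [1:12] match '653lv7184f9', group 1 = '7184f9'; at [43:53] match '254lv868f9', group 1 = '868f9'.
`findall` collects group 1 from each match (2 total).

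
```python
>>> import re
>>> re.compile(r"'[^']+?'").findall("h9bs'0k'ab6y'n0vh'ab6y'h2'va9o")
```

Since nothing is captured, `findall` lists the 3 matched substrings directly.

["'0k'", "'n0vh'", "'h2'"]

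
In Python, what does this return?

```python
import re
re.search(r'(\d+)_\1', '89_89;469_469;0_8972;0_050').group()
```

'89_89'

The backreference `\1` re-matches whatever the first group consumed, character for character.
`re.search` tries every starting position until one works.
The match spans [0:5] → '89_89'.
Captured: group 1 = '89'.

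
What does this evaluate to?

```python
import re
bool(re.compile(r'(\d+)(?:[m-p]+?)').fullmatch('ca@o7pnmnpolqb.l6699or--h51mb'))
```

False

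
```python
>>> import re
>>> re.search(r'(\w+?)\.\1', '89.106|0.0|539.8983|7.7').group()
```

After group 1 captures some text, `\1` only succeeds where that same text appears again.
The match spans [7:10] → '0.0'.

'0.0'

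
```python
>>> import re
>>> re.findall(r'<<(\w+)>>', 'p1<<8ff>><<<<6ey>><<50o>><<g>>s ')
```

['8ff', '6ey', '50o', 'g']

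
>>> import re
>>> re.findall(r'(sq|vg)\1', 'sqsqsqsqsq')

['sq', 'sq']

The backreference `\1` re-matches whatever the first group consumed, character for character.
With a single group, `findall` returns only what that group captured — 2 items.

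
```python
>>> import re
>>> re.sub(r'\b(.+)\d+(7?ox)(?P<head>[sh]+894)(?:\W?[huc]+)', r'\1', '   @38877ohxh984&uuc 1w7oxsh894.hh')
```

'   @38877ohxh984&uuc 1w'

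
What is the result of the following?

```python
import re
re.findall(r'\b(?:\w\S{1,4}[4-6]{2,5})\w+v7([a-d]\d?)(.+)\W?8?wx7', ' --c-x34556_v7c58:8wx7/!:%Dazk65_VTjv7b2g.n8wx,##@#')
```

The pattern matches a word boundary (`\b`, zero-width); then a word character, then 1 to 4 of a non-whitespace character, then 2 to 5 of a character in [4-6] (non-capturing group); then one or more of a word character, then the literal 'v7'; then a character in [a-d], then optionally a digit (captured); then one or more of any character (captured); then optionally a non-word character, then optionally a literal '8', then the literal 'wx7'.
Walking the string: at [3:22] match 'c-x34556_v7c58:8wx7', groups = ('c5', '8:8').
2 groups means the one result is a tuple of 2 captured strings — 1 here.

[('c5', '8:8')]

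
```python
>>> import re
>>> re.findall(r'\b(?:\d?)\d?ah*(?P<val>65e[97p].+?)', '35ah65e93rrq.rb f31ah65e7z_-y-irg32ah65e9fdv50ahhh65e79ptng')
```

Pattern: a word boundary (`\b`, zero-width); then optionally a digit (non-capturing group); then optionally a digit, then a literal 'a', then zero or more of the literal 'h'; then the literal '65e', then one of [97p], then one or more of any character (lazy) (captured as 'val').
Lazy quantifiers expand one character at a time until the remainder of the pattern can match.
Matches: at [0:9] match '35ah65e93', group 1 = '65e93'.
Because there's exactly one group, `findall` drops the full match and keeps group 1 from the one hit.

['65e93']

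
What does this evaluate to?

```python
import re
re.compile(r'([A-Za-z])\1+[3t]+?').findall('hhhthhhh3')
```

['h', 'h']

A backreference is literal: `\1` must see the identical characters the first group matched.
Because there's exactly one group, `findall` drops the full match and keeps group 1 from each hit.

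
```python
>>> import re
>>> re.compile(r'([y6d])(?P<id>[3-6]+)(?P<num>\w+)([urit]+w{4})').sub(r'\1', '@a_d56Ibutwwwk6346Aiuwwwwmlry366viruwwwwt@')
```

`\1` in the replacement pulls in group 1's text for each match.

'@a_dt@'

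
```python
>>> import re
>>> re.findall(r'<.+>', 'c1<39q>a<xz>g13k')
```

['<39q>a<xz>']

Matches: at [2:12] → '<39q>a<xz>'.
`findall` yields the raw match text (1 of them) because the pattern has no groups.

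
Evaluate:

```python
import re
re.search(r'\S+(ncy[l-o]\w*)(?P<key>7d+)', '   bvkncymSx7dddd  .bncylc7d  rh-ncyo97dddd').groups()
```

('ncymSx', '7dddd')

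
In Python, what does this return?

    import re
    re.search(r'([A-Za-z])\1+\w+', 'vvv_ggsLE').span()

After group 1 captures some text, `\1` only succeeds where that same text appears again.
Unlike `match`, `search` isn't anchored — it looks for the pattern anywhere in the string.
The match spans [0:9] → 'vvv_ggsLE'.
Captured: group 1 = 'v'.

(0, 9)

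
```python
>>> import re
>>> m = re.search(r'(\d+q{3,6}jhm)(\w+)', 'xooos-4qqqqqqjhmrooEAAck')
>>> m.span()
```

(6, 24)

Pattern: one or more of a digit, then 3 to 6 of a literal 'q', then the literal 'jhm' (captured); then one or more of a word character (captured).
Unlike `match`, `search` isn't anchored — it looks for the pattern anywhere in the string.
The match spans [6:24] → '4qqqqqqjhmrooEAAck'.
Captured: group 1 = '4qqqqqqjhm', group 2 = 'rooEAAck'.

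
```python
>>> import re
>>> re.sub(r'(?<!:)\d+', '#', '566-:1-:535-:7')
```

'#-:1-:5#-:7'

The negative lookaround is zero-width — it rules out positions where the adjacent text would match, without consuming anything.
Matches: at [0:3] → '566'; at [9:11] → '35'.
`sub` substitutes '#' at each match site.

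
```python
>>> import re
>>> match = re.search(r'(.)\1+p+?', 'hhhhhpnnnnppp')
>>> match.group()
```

'hhhhhp'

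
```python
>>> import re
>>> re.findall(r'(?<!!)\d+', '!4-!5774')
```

['774']

`(?!…)`/`(?<!…)` only lets a position through if the neighbouring text does NOT match; no characters are consumed.
With no groups in the pattern, `findall` gives back each whole match — 1 here.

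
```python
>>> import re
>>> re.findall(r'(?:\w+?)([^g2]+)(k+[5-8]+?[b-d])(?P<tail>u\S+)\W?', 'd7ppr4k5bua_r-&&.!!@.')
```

With 3 capturing groups, `findall` returns a 3-tuple per match.

[('7ppr4', 'k5b', 'ua_r-&&.!!@.')]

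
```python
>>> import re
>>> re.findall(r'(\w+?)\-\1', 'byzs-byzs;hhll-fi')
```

['byzs']

A backreference is literal: `\1` must see the identical characters the first group matched.
One capturing group, so `findall` returns just the captured substring from the one match — 1 in all.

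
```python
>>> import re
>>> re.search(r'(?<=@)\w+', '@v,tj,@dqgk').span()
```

(1, 2)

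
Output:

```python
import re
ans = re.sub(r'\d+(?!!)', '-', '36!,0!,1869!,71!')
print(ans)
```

-6!,0!,-9!,-1!

Because the assertion is negative and zero-width, positions next to the forbidden text are skipped.
`sub` substitutes '-' at each match site.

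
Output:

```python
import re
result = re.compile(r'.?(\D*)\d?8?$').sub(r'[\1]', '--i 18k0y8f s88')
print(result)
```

--i 18k0y[f s][]

Pattern: optionally any character; then zero or more of a non-digit (captured); then optionally a digit, then optionally a literal '8'; then anchored at the end.
Matches: at [9:15] → '8f s88'; at [15:15] → ''.
`\1` in the replacement pulls in group 1's text for each match.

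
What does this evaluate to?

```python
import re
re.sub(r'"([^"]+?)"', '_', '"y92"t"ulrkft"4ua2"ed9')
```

'_t_4ua2"ed9'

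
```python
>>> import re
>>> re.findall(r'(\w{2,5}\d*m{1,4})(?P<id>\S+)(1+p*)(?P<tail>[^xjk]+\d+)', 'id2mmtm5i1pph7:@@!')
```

[('id2mm', 'tm5i', '1pp', 'h7')]

`findall` packs the 4 group values into a tuple for every match.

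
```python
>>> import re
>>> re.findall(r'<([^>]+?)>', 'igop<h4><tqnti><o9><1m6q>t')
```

Walking the string: at [4:8] match '<h4>', group 1 = 'h4'; at [8:15] match '<tqnti>', group 1 = 'tqnti'; at [15:19] match '<o9>', group 1 = 'o9'; at [19:25] match '<1m6q>', group 1 = '1m6q'.
With a single group, `findall` returns only what that group captured — 4 items.

['h4', 'tqnti', 'o9', '1m6q']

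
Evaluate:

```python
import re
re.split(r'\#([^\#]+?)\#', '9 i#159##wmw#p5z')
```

Matches to split on: at [3:8] → '#159#'; at [8:13] → '#wmw#'.
`re.split` interleaves the captured-group text with the surrounding fragments.

['9 i', '159', '', 'wmw', 'p5z']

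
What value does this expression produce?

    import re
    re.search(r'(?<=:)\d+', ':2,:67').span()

(1, 2)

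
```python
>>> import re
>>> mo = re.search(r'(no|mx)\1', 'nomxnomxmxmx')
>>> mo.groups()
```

('mx',)

A backreference is literal: `\1` must see the identical characters the first group matched.
`re.search` scans for the first position where the pattern succeeds.
The match spans [6:10] → 'mxmx'.
Captured: group 1 = 'mx'.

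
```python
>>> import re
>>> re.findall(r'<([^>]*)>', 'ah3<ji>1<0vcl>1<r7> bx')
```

['ji', '0vcl', 'r7']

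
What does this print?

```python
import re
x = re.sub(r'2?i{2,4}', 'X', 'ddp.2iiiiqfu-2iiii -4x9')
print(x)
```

ddp.Xqfu-X -4x9

This matches optionally a literal '2'; then 2 to 4 of a literal 'i'.
Matches: at [4:9] → '2iiii'; at [13:18] → '2iiii'.
`sub` substitutes 'X' at each match site.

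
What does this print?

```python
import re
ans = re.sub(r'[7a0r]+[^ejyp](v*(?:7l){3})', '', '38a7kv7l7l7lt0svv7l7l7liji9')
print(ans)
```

38tiji9

This matches one or more of one of [7a0r], then any character except [ejyp]; then zero or more of a literal 'v', then the literal '7l' repeated 3 times (captured).
Matches: at [2:12] → 'a7kv7l7l7l'; at [13:23] → '0svv7l7l7l'.
`sub` substitutes '' at each match site.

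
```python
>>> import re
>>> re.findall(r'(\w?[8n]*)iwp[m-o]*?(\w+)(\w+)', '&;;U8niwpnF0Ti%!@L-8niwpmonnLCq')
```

[('U8n', 'nF0T', 'i'), ('8n', 'monnLC', 'q')]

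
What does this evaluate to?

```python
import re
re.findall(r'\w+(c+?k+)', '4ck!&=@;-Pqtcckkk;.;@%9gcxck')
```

['ck', 'ckkk', 'ck']

This matches one or more of a word character; then one or more of the literal 'c' (lazy), then one or more of the literal 'k' (captured).
With a single group, `findall` returns only what that group captured — 3 items.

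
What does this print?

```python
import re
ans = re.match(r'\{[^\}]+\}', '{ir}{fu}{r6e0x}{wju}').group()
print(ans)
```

With `match`, the pattern is implicitly anchored at the beginning.
The match spans [0:4] → '{ir}'.

{ir}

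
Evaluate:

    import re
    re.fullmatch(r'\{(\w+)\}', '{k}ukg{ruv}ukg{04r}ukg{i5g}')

`re.fullmatch` is like wrapping the pattern in `^…$` (in single-line mode).
Here the pattern can't cover the whole string, so the call returns None.

None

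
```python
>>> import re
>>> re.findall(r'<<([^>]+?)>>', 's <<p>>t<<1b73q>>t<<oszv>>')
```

['p', '1b73q', 'oszv']

Because there's exactly one group, `findall` drops the full match and keeps group 1 from each hit.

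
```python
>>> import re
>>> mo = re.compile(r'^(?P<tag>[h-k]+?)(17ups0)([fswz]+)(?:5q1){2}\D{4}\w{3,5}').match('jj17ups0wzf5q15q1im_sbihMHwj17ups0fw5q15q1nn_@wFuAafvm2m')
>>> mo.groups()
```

The match spans [0:26] → 'jj17ups0wzf5q15q1im_sbihMH'.
Captured: group 1 = 'jj', group 2 = '17ups0', group 3 = 'wzf'.

('jj', '17ups0', 'wzf')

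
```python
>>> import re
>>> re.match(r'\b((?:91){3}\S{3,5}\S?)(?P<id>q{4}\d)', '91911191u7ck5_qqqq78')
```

None

The pattern matches a word boundary (`\b`, zero-width); then the literal '91' repeated 3 times, then 3 to 5 of a non-whitespace character, then optionally a non-whitespace character (captured); then exactly 4 of a literal 'q', then a digit (captured as 'id').
`match` is anchored at position 0; if the pattern doesn't fit there, it returns None.
Here the pattern fails at index 0, so the call returns None.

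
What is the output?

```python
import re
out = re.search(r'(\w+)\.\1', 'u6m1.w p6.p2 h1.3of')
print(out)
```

None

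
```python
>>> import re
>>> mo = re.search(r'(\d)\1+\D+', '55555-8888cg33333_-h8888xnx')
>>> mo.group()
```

'55555-'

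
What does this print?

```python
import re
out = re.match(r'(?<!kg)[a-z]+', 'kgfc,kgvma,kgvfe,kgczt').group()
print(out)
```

kgfc

With `match`, the pattern is implicitly anchored at the beginning.
The match spans [0:4] → 'kgfc'.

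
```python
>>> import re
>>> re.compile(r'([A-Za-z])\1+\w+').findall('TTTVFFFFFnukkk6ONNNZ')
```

['T']

A backreference is literal: `\1` must see the identical characters the first group matched.
Walking the string: at [0:20] match 'TTTVFFFFFnukkk6ONNNZ', group 1 = 'T'.
With a single group, `findall` returns only what that group captured — 1 item.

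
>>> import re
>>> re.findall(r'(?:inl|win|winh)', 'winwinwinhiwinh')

Alternation isn't longest-match — the leftmost alternative that fits at this position is chosen.
With no groups in the pattern, `findall` gives back each whole match — 4 here.

['win', 'win', 'win', 'win']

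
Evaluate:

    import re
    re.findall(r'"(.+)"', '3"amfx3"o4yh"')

Scanning left to right: at [1:13] match '"amfx3"o4yh"', group 1 = 'amfx3"o4yh'.
With a single group, `findall` returns only what that group captured — 1 item.

['amfx3"o4yh']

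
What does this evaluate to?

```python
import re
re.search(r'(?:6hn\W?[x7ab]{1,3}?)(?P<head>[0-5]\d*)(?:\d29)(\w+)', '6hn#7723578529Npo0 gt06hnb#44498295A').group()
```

The pattern matches the literal '6hn', then optionally a non-word character, then 1 to 3 of one of [x7ab] (lazy) (non-capturing group); then a character in [0-5], then zero or more of a digit (captured as 'head'); then a digit, then the literal '29' (non-capturing group); then one or more of a word character (captured).
`re.search` tries every starting position until one works.
The match spans [0:18] → '6hn#7723578529Npo0'.
Captured: group 1 = '23578', group 2 = 'Npo0'.

'6hn#7723578529Npo0'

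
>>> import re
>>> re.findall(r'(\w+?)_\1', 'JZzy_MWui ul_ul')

['ul']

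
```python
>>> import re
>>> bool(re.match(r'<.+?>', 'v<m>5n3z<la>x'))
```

False

`re.match` won't scan ahead — the pattern has to work from the very first character.
Here the pattern fails at index 0, so the call returns None, and `bool(None)` is False.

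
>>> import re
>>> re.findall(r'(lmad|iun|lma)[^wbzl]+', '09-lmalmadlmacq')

['lma', 'lma']

Walking the string: at [6:10] match 'lmad', group 1 = 'lma'; at [10:15] match 'lmacq', group 1 = 'lma'.
One capturing group, so `findall` returns just the captured substring from each match — 2 in all.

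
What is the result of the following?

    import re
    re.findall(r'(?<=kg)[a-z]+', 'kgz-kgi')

['z', 'i']

The lookaround is zero-width — it requires the adjacent text to match without consuming it, so the asserted text isn't part of the match.
No capturing groups, so `findall` returns the 2 full match strings.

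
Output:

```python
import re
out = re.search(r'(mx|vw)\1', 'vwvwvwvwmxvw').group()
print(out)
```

vwvw

The backreference `\1` re-matches whatever the first group consumed, character for character.
The match spans [0:4] → 'vwvw'.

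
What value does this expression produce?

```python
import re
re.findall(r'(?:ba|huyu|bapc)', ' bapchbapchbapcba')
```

Branches in `(...|...)` are attempted left-to-right; the first branch that allows the whole pattern to succeed is taken.
Matches: at [1:3] → 'ba'; at [6:8] → 'ba'; at [11:13] → 'ba'; at [15:17] → 'ba'.
Since nothing is captured, `findall` lists the 4 matched substrings directly.

['ba', 'ba', 'ba', 'ba']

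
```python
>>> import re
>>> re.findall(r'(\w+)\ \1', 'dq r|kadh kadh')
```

['kadh']

`\1` is not a pattern — it's the concrete string captured by group 1, re-applied verbatim.
Walking the string: at [5:14] match 'kadh kadh', group 1 = 'kadh'.
With a single group, `findall` returns only what that group captured — 1 item.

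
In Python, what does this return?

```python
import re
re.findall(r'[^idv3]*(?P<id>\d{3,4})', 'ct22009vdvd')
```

With a single group, `findall` returns only what that group captured — 1 item.

['009']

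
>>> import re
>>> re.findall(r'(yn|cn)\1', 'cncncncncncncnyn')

['cn', 'cn', 'cn']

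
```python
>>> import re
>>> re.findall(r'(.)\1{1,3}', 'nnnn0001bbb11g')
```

['n', '0', 'b', '1']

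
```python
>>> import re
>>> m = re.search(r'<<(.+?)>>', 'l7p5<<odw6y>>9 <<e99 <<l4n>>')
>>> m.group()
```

'<<odw6y>>'

A `+?`/`*?`/`{m,n}?` starts at its minimum and grows only as far as needed for what follows to match.
Unlike `match`, `search` isn't anchored — it looks for the pattern anywhere in the string.
The match spans [4:13] → '<<odw6y>>'.
Captured: group 1 = 'odw6y'.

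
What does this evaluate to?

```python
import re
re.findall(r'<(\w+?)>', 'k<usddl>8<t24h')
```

Because there's exactly one group, `findall` drops the full match and keeps group 1 from the one hit.

['usddl']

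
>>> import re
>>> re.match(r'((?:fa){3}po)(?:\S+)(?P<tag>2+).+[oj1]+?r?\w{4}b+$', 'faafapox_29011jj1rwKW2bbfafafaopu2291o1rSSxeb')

None

`re.match` won't scan ahead — the pattern has to work from the very first character.
Here position 0 doesn't satisfy it, so the call returns None.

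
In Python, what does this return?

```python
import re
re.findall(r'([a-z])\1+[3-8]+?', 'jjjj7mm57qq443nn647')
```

['j', 'm', 'q', 'n']

`\1` has to match the exact text group 1 already captured.
Because there's exactly one group, `findall` drops the full match and keeps group 1 from each hit.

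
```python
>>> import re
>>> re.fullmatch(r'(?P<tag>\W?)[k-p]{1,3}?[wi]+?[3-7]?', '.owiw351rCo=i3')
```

Pattern: optionally a non-word character (captured as 'tag'); then 1 to 3 of a character in [k-p] (lazy), then one or more of one of [wi] (lazy); then optionally a character in [3-7].
For `fullmatch`, every character of the input must be accounted for by the pattern.
Here there's no way to consume every character, so the call returns None.

None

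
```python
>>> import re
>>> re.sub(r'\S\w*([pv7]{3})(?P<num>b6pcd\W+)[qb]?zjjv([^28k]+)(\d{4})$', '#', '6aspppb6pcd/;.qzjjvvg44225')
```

'#'

This matches a non-whitespace character, then zero or more of a word character; then exactly 3 of one of [pv7] (captured); then the literal 'b6', then the literal 'pcd', then one or more of a non-word character (captured as 'num'); then optionally one of [qb], then a literal 'z', then the literal 'jjv'; then one or more of any character except [28k] (captured); then exactly 4 of a digit (captured); then anchored at the end.
Matches: at [0:26] → '6aspppb6pcd/;.qzjjvvg44225'.
Each match is replaced by '#'.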